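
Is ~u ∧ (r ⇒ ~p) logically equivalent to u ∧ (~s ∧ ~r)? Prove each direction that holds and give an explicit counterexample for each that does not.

Both directions fail.

Forward direction. This fails. Under u = F, r = F, s = F, p = F, the left side is true but the right side is false.

Converse. This fails. Under u = T, r = F, s = F, p = F, the left side is false but the right side is true.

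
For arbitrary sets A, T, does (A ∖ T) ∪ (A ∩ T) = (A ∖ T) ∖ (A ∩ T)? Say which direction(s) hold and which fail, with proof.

(⊆) fails; (⊇) holds.

(⊆) This inclusion fails. Take A = {1}, T = {1}; then 1 ∈ (A ∖ T) ∪ (A ∩ T) but 1 ∉ (A ∖ T) ∖ (A ∩ T).

(⊇) Let x ∈ (A ∖ T) ∖ (A ∩ T). Then x ∈ A and x ∉ T, from which x ∈ (A ∖ T) ∪ (A ∩ T).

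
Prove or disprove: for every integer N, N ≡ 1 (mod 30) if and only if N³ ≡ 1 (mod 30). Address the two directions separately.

The biconditional holds.

(⇐) Suppose N³ ≡ 1 (mod 30). The only residue r in {0, …, 29} with r³ ≡ 1 (mod 30) is r = 1, so N ≡ 1 (mod 30).

(⇒) Suppose N ≡ 1 (mod 30). Write N = 30j + 1. Then (30j + 1)³ = 27000j³ + 2700j² + 90j + 1 = 30(900j³ + 90j² + 3j) + 1, so N³ ≡ 1 (mod 30).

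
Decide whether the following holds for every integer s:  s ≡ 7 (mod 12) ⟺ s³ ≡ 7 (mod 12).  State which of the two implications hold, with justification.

[⇐] Suppose s³ ≡ 7 (mod 12). The only residue r in {0, …, 11} with r³ ≡ 7 (mod 12) is r = 7, so s ≡ 7 (mod 12).

[⇒] Suppose s ≡ 7 (mod 12). Write s = 12j + 7. Then (12j + 7)³ = 1728j³ + 3024j² + 1764j + 343 = 12(144j³ + 252j² + 147j + 28) + 7, so s³ ≡ 7 (mod 12).

Both implications hold.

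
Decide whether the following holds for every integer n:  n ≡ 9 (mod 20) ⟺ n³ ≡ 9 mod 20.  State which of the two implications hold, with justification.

The biconditional holds.

(←) Suppose n³ ≡ 9 (mod 20). The only residue r in {0, …, 19} with r³ ≡ 9 (mod 20) is r = 9, so n ≡ 9 (mod 20).

(→) Suppose n ≡ 9 (mod 20). Write n = 20j + 9. Then (20j + 9)³ = 8000j³ + 10800j² + 4860j + 729 = 20(400j³ + 540j² + 243j + 36) + 9, so n³ ≡ 9 (mod 20).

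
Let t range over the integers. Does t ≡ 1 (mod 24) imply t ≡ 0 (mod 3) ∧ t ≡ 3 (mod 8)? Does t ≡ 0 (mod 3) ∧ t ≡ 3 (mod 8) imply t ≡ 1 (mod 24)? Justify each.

(⟹) This fails: t = 1 gives 1 ≡ 1 (mod 24) but 1 ≡ 1 (mod 3), so the conjunction on the right does not hold.

(⟸) This fails: t = 3 satisfies both congruences on the right (3 ≡ 0 mod 3 and 3 ≡ 3 mod 8) yet 3 ≡ 3 (mod 24), not 1.

Both directions fail.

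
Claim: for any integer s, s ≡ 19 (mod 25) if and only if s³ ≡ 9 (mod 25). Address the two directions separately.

The biconditional holds.

Forward direction. Suppose s ≡ 19 (mod 25). Write s = 25j + 19. Then (25j + 19)³ = 15625j³ + 35625j² + 27075j + 6859 = 25(625j³ + 1425j² + 1083j + 274) + 9, so s³ ≡ 9 (mod 25).

Converse. Suppose s³ ≡ 9 (mod 25). The only residue r in {0, …, 24} with r³ ≡ 9 (mod 25) is r = 19, so s ≡ 19 (mod 25).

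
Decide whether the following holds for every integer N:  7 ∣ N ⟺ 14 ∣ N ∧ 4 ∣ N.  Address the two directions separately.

Only the converse holds.

(→) This fails: take N = 7. Certainly 7 ∣ 7, but 14 ∤ 7.

(←) Suppose 14 ∣ N and 4 ∣ N. Any common multiple of 14 and 4 is a multiple of their lcm; here lcm(14, 4) = 14·4/gcd(14, 4) = 56/2 = 28, so 28 ∣ N. Since 7 ∣ 28, it follows that 7 ∣ N.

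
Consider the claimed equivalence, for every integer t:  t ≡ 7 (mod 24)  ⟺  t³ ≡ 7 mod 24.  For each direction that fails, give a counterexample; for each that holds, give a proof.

Equivalent; both directions hold.

(⟹) Suppose t ≡ 7 (mod 24). Write t = 24j + 7. Then (24j + 7)³ = 13824j³ + 12096j² + 3528j + 343 = 24(576j³ + 504j² + 147j + 14) + 7, so t³ ≡ 7 (mod 24).

(⟸) Conversely, suppose t³ ≡ 7 (mod 24). The only residue r in {0, …, 23} with r³ ≡ 7 (mod 24) is r = 7, so t ≡ 7 (mod 24).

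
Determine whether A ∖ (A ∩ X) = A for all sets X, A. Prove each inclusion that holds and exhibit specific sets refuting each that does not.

(⟹) Let x ∈ A ∖ (A ∩ X). Then x ∈ A and x ∉ X, from which x ∈ A.

(⟸) This inclusion fails. Take X = {1}, A = {1}; then 1 ∈ A but 1 ∉ A ∖ (A ∩ X).

Only the forward inclusion holds.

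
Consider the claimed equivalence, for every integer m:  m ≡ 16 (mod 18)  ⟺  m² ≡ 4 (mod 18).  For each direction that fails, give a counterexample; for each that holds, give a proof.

(←) This fails: take m = 2. Then 2² = 4 ≡ 4 (mod 18), yet 2 ≡ 2 (mod 18), not 16.

(→) Suppose m ≡ 16 (mod 18). Write m = 18j + 16. Then (18j + 16)² = 324j² + 576j + 256 = 18(18j² + 32j + 14) + 4, so m² ≡ 4 (mod 18).

The forward direction holds; the converse fails.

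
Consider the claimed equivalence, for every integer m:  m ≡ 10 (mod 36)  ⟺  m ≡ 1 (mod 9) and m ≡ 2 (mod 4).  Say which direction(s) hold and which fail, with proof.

The biconditional holds.

Forward direction. Suppose m ≡ 10 (mod 36); write m = 36j + 10. Since 9 ∣ 36, reducing mod 9 gives m ≡ 10 ≡ 1 (mod 9); since 4 ∣ 36, reducing mod 4 gives m ≡ 10 ≡ 2 (mod 4).

Converse. If m ≡ 1 (mod 9) and m ≡ 2 (mod 4), then by the Chinese remainder theorem m ≡ 10 (mod 36). This is exactly m ≡ 10 (mod 36).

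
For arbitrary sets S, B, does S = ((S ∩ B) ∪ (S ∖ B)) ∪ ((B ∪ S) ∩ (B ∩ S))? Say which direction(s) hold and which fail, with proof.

(⟸) Let x ∈ ((S ∩ B) ∪ (S ∖ B)) ∪ ((B ∪ S) ∩ (B ∩ S)). Then either x ∈ S and x ∉ B; or x ∈ S ∩ B. In each case x ∈ S, so ((S ∩ B) ∪ (S ∖ B)) ∪ ((B ∪ S) ∩ (B ∩ S)) ⊆ S.

(⟹) Let x ∈ S. Then either x ∈ S and x ∉ B; or x ∈ S ∩ B. In each case x ∈ ((S ∩ B) ∪ (S ∖ B)) ∪ ((B ∪ S) ∩ (B ∩ S)), so S ⊆ ((S ∩ B) ∪ (S ∖ B)) ∪ ((B ∪ S) ∩ (B ∩ S)).

Both inclusions hold; the sets are equal.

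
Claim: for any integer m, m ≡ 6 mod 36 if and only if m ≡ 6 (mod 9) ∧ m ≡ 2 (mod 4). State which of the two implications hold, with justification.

(→) Suppose m ≡ 6 (mod 36); write m = 36j + 6. Since 9 ∣ 36, reducing mod 9 gives m ≡ 6 (mod 9); since 4 ∣ 36, reducing mod 4 gives m ≡ 6 ≡ 2 (mod 4).

(←) Conversely, if m ≡ 6 (mod 9) and m ≡ 2 (mod 4), then by the Chinese remainder theorem m ≡ 6 (mod 36). This is exactly m ≡ 6 (mod 36).

Both implications hold.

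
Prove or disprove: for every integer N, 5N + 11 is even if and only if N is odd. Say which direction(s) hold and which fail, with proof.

[⇒] Suppose 5N + 11 is even. Since 5 is odd, 5N and N have the same parity, so 5N + 11 ≡ N + 11 (mod 2). As 11 is odd, 5N + 11 is even exactly when N is odd. Thus N is odd.

[⇐] Conversely, suppose N is odd; write N = 2j + 1. Then 5N + 11 = 5·(2j + 1) + 11 = 2·5j + 16, which is even.

Both directions hold; the statement is true.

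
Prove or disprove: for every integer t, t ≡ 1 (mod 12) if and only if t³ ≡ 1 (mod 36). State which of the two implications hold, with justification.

Both directions hold; the statement is true.

[⇒] Suppose t ≡ 1 (mod 12). Working modulo 36, t ∈ {1, 13, 25}; for each such r, r³ ≡ 1 (mod 36).

[⇐] Conversely, the residues r modulo 36 with r³ ≡ 1 (mod 36) are exactly {1, 13, 25}, and each is ≡ 1 (mod 12).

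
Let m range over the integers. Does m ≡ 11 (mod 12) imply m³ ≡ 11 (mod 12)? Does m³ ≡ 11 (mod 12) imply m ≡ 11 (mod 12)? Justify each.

(⟹) Suppose m ≡ 11 (mod 12). Write m = 12j + 11. Then (12j + 11)³ = 1728j³ + 4752j² + 4356j + 1331 = 12(144j³ + 396j² + 363j + 110) + 11, so m³ ≡ 11 (mod 12).

(⟸) Conversely, suppose m³ ≡ 11 (mod 12). The only residue r in {0, …, 11} with r³ ≡ 11 (mod 12) is r = 11, so m ≡ 11 (mod 12).

Both directions hold.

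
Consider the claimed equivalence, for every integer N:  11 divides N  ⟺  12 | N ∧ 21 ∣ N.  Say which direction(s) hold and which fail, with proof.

(⇒) fails and (⇐) fails.

(⇒) This fails: take N = 11. Certainly 11 ∣ 11, but 12 ∤ 11.

(⇐) This fails: take N = 84. Both 12 ∣ 84 and 21 ∣ 84, yet 84 is not a multiple of 11 (since 84 = 7·11 + 7), so 11 ∤ 84.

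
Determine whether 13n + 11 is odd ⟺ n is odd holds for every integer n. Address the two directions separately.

Forward direction. This fails: n = 2 gives 13n + 11 = 37, which is odd, but 2 is even, not odd.

Converse. This also fails: n = 5 is odd, but 13n + 11 = 76 is even, not odd.

Neither direction holds.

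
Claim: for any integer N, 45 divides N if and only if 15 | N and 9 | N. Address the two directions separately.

Equivalent; both directions hold.

[⇒] If 45 ∣ N, write N = 45q. Since 45 = 3·15, N = 15·(3q), so 15 ∣ N; and since 45 = 5·9, N = 9·(5q), so 9 ∣ N.

[⇐] Suppose 15 ∣ N and 9 ∣ N. Any common multiple of 15 and 9 is a multiple of their lcm; here lcm(15, 9) = 15·9/gcd(15, 9) = 135/3 = 45, so 45 ∣ N.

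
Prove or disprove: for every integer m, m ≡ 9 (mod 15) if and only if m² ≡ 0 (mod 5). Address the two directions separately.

Both directions fail.

Forward direction. This fails: take m = 9. Then 9 ≡ 9 (mod 15), but 9² = 81 ≡ 1 (mod 5), not 0.

Converse. This fails: take m = 0. Then 0² = 0 ≡ 0 (mod 5), yet 0 ≡ 0 (mod 15), not 9.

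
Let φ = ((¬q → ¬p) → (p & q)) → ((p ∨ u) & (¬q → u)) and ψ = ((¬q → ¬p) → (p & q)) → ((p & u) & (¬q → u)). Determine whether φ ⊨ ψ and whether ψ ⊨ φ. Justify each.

Only the converse holds.

[⇒] This fails. Under q = T, u = F, p = T, the left side is true but the right side is false.

[⇐] Assume the antecedent. If u is true, the consequent reduces to true regardless of the other variables. If u is false, the antecedent forces (q = F, u = F, p = F) or (q = T, u = F, p = F), and the consequent holds there. Either way the consequent holds.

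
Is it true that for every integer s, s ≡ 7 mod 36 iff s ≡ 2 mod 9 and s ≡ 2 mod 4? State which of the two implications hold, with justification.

(⟹) This fails: s = 7 gives 7 ≡ 7 (mod 36) but 7 ≡ 7 (mod 9), so the conjunction on the right does not hold.

(⟸) This fails: s = 2 satisfies both congruences on the right (2 ≡ 2 mod 9 and 2 ≡ 2 mod 4) yet 2 ≡ 2 (mod 36), not 7.

Neither direction holds.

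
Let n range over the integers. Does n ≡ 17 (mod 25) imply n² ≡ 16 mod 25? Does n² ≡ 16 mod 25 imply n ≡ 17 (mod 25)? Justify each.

[⇒] This fails: take n = 17. Then 17 ≡ 17 (mod 25), but 17² = 289 ≡ 14 (mod 25), not 16.

[⇐] This fails: take n = 4. Then 4² = 16 ≡ 16 (mod 25), yet 4 ≡ 4 (mod 25), not 17.

Both directions fail.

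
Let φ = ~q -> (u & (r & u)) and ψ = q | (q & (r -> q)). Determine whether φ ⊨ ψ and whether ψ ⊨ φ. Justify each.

(⇒) This fails. Under q = F, r = T, u = T, the left side is true but the right side is false.

(⇐) Assume the antecedent. If q is true, ~q -> (u & (r & u)) reduces to true regardless of the other variables. If q is false, the antecedent cannot hold. Either way ~q -> (u & (r & u)) holds.

(⇒) fails; (⇐) holds.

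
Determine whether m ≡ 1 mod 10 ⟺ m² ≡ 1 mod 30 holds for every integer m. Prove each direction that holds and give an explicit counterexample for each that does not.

[⇒] This fails: take m = 21. Then 21 ≡ 1 (mod 10), but 21² = 441 ≡ 21 (mod 30), not 1.

[⇐] This fails: take m = 19. Then 19² = 361 ≡ 1 (mod 30), yet 19 ≡ 9 (mod 10), not 1.

Neither implication holds.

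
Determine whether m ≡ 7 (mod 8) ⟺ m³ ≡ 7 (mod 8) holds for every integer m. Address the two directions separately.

(⇐) Suppose m³ ≡ 7 (mod 8). The only residue r in {0, …, 7} with r³ ≡ 7 (mod 8) is r = 7, so m ≡ 7 (mod 8).

(⇒) Suppose m ≡ 7 (mod 8). Write m = 8j + 7. Then (8j + 7)³ = 512j³ + 1344j² + 1176j + 343 = 8(64j³ + 168j² + 147j + 42) + 7, so m³ ≡ 7 (mod 8).

Both implications hold.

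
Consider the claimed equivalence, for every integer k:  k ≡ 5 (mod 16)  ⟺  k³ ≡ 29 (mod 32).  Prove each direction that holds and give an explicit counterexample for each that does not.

Only the reverse direction holds.

Converse. The residues r modulo 32 with r³ ≡ 29 (mod 32) are exactly {5}, and each is ≡ 5 (mod 16).

Forward direction. This fails: take k = 21. Then 21 ≡ 5 (mod 16), but 21³ = 9261 ≡ 13 (mod 32), not 29.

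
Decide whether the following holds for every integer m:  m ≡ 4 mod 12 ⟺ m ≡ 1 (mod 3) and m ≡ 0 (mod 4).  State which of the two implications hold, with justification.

(←) If m ≡ 1 (mod 3) and m ≡ 0 (mod 4), then by the Chinese remainder theorem m ≡ 4 (mod 12). This is exactly m ≡ 4 (mod 12).

(→) Suppose m ≡ 4 (mod 12); write m = 12j + 4. Since 3 ∣ 12, reducing mod 3 gives m ≡ 4 ≡ 1 (mod 3); since 4 ∣ 12, reducing mod 4 gives m ≡ 4 ≡ 0 (mod 4).

The biconditional holds.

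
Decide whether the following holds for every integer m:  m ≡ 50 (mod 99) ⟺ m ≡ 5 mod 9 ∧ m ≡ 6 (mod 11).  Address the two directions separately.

Both directions hold; the statement is true.

(→) Suppose m ≡ 50 (mod 99); write m = 99j + 50. Since 9 ∣ 99, reducing mod 9 gives m ≡ 50 ≡ 5 (mod 9); since 11 ∣ 99, reducing mod 11 gives m ≡ 50 ≡ 6 (mod 11).

(←) Conversely, if m ≡ 5 (mod 9) and m ≡ 6 (mod 11), then by the Chinese remainder theorem m ≡ 50 (mod 99). This is exactly m ≡ 50 (mod 99).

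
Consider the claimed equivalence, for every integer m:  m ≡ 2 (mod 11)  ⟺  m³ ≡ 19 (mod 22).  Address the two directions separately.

(⇐) The residues r modulo 22 with r³ ≡ 19 (mod 22) are exactly {13}, and each is ≡ 2 (mod 11).

(⇒) This fails: take m = 2. Then 2 ≡ 2 (mod 11), but 2³ = 8 ≡ 8 (mod 22), not 19.

Only the reverse direction holds.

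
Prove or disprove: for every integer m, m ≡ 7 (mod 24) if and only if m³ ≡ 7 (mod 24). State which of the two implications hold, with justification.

(⇒) Suppose m ≡ 7 (mod 24). Write m = 24j + 7. Then (24j + 7)³ = 13824j³ + 12096j² + 3528j + 343 = 24(576j³ + 504j² + 147j + 14) + 7, so m³ ≡ 7 (mod 24).

(⇐) Conversely, suppose m³ ≡ 7 (mod 24). The only residue r in {0, …, 23} with r³ ≡ 7 (mod 24) is r = 7, so m ≡ 7 (mod 24).

The biconditional holds.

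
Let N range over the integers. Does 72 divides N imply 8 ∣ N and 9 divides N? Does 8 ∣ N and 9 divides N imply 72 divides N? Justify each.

Equivalent; both directions hold.

[⇒] If 72 ∣ N, write N = 72q. Since 72 = 9·8, N = 8·(9q), so 8 ∣ N; and since 72 = 8·9, N = 9·(8q), so 9 ∣ N.

[⇐] Suppose 8 ∣ N and 9 ∣ N. Any common multiple of 8 and 9 is a multiple of their lcm; here gcd(8, 9) = 1, so lcm(8, 9) = 8·9 = 72, so 72 ∣ N.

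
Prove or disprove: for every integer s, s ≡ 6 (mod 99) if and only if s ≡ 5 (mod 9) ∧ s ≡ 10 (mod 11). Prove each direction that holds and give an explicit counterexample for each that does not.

Neither direction holds.

Forward direction. This fails: s = 6 gives 6 ≡ 6 (mod 99) but 6 ≡ 6 (mod 9), so the conjunction on the right does not hold.

Converse. This fails: s = 32 satisfies both congruences on the right (32 ≡ 5 mod 9 and 32 ≡ 10 mod 11) yet 32 ≡ 32 (mod 99), not 6.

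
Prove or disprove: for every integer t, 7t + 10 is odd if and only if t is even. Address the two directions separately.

Forward direction. This fails: t = 3 gives 7t + 10 = 31, which is odd, but 3 is odd, not even.

Converse. This also fails: t = 2 is even, but 7t + 10 = 24 is even, not odd.

Neither direction holds.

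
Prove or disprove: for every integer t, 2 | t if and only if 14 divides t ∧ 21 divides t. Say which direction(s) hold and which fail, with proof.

Converse. Suppose 14 ∣ t and 21 ∣ t. Any common multiple of 14 and 21 is a multiple of their lcm; here lcm(14, 21) = 14·21/gcd(14, 21) = 294/7 = 42, so 42 ∣ t. Since 2 ∣ 42, it follows that 2 ∣ t.

Forward direction. This fails: take t = 2. Certainly 2 ∣ 2, but 14 ∤ 2.

The forward direction fails; the converse holds.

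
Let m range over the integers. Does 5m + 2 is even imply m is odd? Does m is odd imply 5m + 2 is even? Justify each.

(⇒) fails and (⇐) fails.

(⟹) This fails: m = 2 gives 5m + 2 = 12, which is even, but 2 is even, not odd.

(⟸) This also fails: m = 3 is odd, but 5m + 2 = 17 is odd, not even.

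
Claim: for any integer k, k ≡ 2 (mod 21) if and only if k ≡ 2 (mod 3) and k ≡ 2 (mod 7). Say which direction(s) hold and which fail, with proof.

The biconditional holds.

(←) If k ≡ 2 (mod 3) and k ≡ 2 (mod 7), then by the Chinese remainder theorem k ≡ 2 (mod 21). This is exactly k ≡ 2 (mod 21).

(→) Suppose k ≡ 2 (mod 21); write k = 21j + 2. Since 3 ∣ 21, reducing mod 3 gives k ≡ 2 (mod 3); since 7 ∣ 21, reducing mod 7 gives k ≡ 2 (mod 7).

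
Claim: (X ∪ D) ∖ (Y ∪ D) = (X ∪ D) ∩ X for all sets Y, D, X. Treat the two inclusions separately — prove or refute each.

(⟹) Let x ∈ (X ∪ D) ∖ (Y ∪ D). Then x ∈ X and x ∉ Y, D, from which x ∈ (X ∪ D) ∩ X.

(⟸) This inclusion fails. Take Y = {1}, D = ∅, X = {1}; then 1 ∈ (X ∪ D) ∩ X but 1 ∉ (X ∪ D) ∖ (Y ∪ D).

Only the forward inclusion holds.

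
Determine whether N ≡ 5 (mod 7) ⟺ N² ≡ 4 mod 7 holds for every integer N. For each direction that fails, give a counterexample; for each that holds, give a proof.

Forward direction. Suppose N ≡ 5 (mod 7). Write N = 7j + 5. Then (7j + 5)² = 49j² + 70j + 25 = 7(7j² + 10j + 3) + 4, so N² ≡ 4 (mod 7).

Converse. This fails: take N = 2. Then 2² = 4 ≡ 4 (mod 7), yet 2 ≡ 2 (mod 7), not 5.

Only the forward direction holds.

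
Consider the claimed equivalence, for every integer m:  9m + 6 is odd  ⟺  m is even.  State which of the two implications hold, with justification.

Neither direction holds.

(⇒) This fails: m = 1 gives 9m + 6 = 15, which is odd, but 1 is odd, not even.

(⇐) This also fails: m = 0 is even, but 9m + 6 = 6 is even, not odd.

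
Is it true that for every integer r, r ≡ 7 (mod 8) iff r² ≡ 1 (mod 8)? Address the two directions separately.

(←) This fails: take r = 1. Then 1² = 1 ≡ 1 (mod 8), yet 1 ≡ 1 (mod 8), not 7.

(→) Suppose r ≡ 7 (mod 8). Write r = 8j + 7. Then (8j + 7)² = 64j² + 112j + 49 = 8(8j² + 14j + 6) + 1, so r² ≡ 1 (mod 8).

The forward direction holds; the converse fails.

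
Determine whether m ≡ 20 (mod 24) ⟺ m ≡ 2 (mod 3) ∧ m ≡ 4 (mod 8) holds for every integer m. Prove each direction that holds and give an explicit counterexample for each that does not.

Both directions hold.

(→) Suppose m ≡ 20 (mod 24); write m = 24j + 20. Since 3 ∣ 24, reducing mod 3 gives m ≡ 20 ≡ 2 (mod 3); since 8 ∣ 24, reducing mod 8 gives m ≡ 20 ≡ 4 (mod 8).

(←) Conversely, if m ≡ 2 (mod 3) and m ≡ 4 (mod 8), then by the Chinese remainder theorem m ≡ 20 (mod 24). This is exactly m ≡ 20 (mod 24).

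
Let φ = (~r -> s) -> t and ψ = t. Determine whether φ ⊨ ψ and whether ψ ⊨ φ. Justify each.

Not equivalent: only (⇐) holds.

(⇒) This fails. Under t = F, r = F, s = F, the left side is true but the right side is false.

(⇐) Assume the antecedent. If t is true, (~r -> s) -> t reduces to true regardless of the other variables. If t is false, the antecedent cannot hold. Either way (~r -> s) -> t holds.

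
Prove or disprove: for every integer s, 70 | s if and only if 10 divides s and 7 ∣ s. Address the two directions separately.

(→) If 70 ∣ s, write s = 70q. Since 70 = 7·10, s = 10·(7q), so 10 ∣ s; and since 70 = 10·7, s = 7·(10q), so 7 ∣ s.

(←) Suppose 10 ∣ s and 7 ∣ s. Any common multiple of 10 and 7 is a multiple of their lcm; here gcd(10, 7) = 1, so lcm(10, 7) = 10·7 = 70, so 70 ∣ s.

Both directions hold.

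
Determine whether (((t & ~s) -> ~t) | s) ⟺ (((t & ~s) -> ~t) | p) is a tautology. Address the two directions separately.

Converse. This fails. Under t = T, s = F, p = T, the left side is false but the right side is true.

Forward direction. Assume the antecedent. If t is true, the antecedent forces (t = T, s = T, p = F) or (t = T, s = T, p = T), and ((t & ~s) -> ~t) | p holds there. If t is false, ((t & ~s) -> ~t) | p reduces to true regardless of the other variables. Either way ((t & ~s) -> ~t) | p holds.

(⇒) holds; (⇐) fails.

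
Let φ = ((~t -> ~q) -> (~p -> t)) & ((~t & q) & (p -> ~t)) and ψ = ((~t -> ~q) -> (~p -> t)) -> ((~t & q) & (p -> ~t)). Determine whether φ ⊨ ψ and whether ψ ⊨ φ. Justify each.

(⟸) This fails. Under q = F, t = F, p = F, the left side is false but the right side is true.

(⟹) Assume the antecedent. If q is true, the antecedent forces (q = T, t = F, p = F) or (q = T, t = F, p = T), and the consequent holds there. If q is false, the antecedent cannot hold. Either way the consequent holds.

Not equivalent: only (⇒) holds.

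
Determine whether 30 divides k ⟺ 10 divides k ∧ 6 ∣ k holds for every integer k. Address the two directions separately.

Equivalent; both directions hold.

Forward direction. If 30 ∣ k, write k = 30q. Since 30 = 3·10, k = 10·(3q), so 10 ∣ k; and since 30 = 5·6, k = 6·(5q), so 6 ∣ k.

Converse. Suppose 10 ∣ k and 6 ∣ k. Any common multiple of 10 and 6 is a multiple of their lcm; here lcm(10, 6) = 10·6/gcd(10, 6) = 60/2 = 30, so 30 ∣ k.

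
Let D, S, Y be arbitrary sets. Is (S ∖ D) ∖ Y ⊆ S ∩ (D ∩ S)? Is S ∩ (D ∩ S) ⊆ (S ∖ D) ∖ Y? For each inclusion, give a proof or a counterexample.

(⊆) fails and (⊇) fails.

Forward inclusion. This inclusion fails. Take D = ∅, S = {1}, Y = ∅; then 1 ∈ (S ∖ D) ∖ Y but 1 ∉ S ∩ (D ∩ S).

Reverse inclusion. This inclusion fails. Take D = {1}, S = {1}, Y = ∅; then 1 ∈ S ∩ (D ∩ S) but 1 ∉ (S ∖ D) ∖ Y.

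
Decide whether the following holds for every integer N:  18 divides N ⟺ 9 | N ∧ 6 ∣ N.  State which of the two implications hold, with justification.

Forward direction. If 18 ∣ N, write N = 18q. Since 18 = 2·9, N = 9·(2q), so 9 ∣ N; and since 18 = 3·6, N = 6·(3q), so 6 ∣ N.

Converse. Suppose 9 ∣ N and 6 ∣ N. Any common multiple of 9 and 6 is a multiple of their lcm; here lcm(9, 6) = 9·6/gcd(9, 6) = 54/3 = 18, so 18 ∣ N.

Both implications hold.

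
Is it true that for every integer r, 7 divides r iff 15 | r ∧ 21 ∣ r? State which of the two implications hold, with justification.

(⇒) fails; (⇐) holds.

[⇒] This fails: take r = 7. Certainly 7 ∣ 7, but 15 ∤ 7.

[⇐] Suppose 15 ∣ r and 21 ∣ r. Any common multiple of 15 and 21 is a multiple of their lcm; here lcm(15, 21) = 15·21/gcd(15, 21) = 315/3 = 105, so 105 ∣ r. Since 7 ∣ 105, it follows that 7 ∣ r.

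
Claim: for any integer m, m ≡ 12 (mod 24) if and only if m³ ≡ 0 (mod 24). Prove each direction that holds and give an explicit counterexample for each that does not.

(⇒) holds; (⇐) fails.

(⇒) Suppose m ≡ 12 (mod 24). Write m = 24j + 12. Then (24j + 12)³ = 13824j³ + 20736j² + 10368j + 1728 = 24(576j³ + 864j² + 432j + 72) + 0, so m³ ≡ 0 (mod 24).

(⇐) This fails: take m = 0. Then 0³ = 0 ≡ 0 (mod 24), yet 0 ≡ 0 (mod 24), not 12.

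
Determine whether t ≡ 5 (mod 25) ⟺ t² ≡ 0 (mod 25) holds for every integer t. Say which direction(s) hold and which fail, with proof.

(⟸) This fails: take t = 0. Then 0² = 0 ≡ 0 (mod 25), yet 0 ≡ 0 (mod 25), not 5.

(⟹) Suppose t ≡ 5 (mod 25). Write t = 25j + 5. Then (25j + 5)² = 625j² + 250j + 25 = 25(25j² + 10j + 1) + 0, so t² ≡ 0 (mod 25).

Only the forward implication holds.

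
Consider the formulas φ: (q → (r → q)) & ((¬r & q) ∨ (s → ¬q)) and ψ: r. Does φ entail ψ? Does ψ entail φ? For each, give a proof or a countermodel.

Neither direction holds.

[⇒] This fails. Under s = F, q = F, r = F, the left side is true but the right side is false.

[⇐] This fails. Under s = T, q = T, r = T, the left side is false but the right side is true.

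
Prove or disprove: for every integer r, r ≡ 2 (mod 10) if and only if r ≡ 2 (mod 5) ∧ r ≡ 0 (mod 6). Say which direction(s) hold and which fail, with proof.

(←) If r ≡ 2 (mod 5) and r ≡ 0 (mod 6), then by the Chinese remainder theorem r ≡ 12 (mod 30). Since 12 ≡ 2 (mod 10) and 10 ∣ 30, we get r ≡ 2 (mod 10).

(→) This fails: r = 2 gives 2 ≡ 2 (mod 10) but 2 ≡ 2 (mod 6), so the conjunction on the right does not hold.

Only the converse holds.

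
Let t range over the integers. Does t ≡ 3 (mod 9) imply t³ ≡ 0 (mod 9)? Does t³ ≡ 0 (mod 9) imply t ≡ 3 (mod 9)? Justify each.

(⇒) Suppose t ≡ 3 (mod 9). Write t = 9j + 3. Then (9j + 3)³ = 729j³ + 729j² + 243j + 27 = 9(81j³ + 81j² + 27j + 3) + 0, so t³ ≡ 0 (mod 9).

(⇐) This fails: take t = 0. Then 0³ = 0 ≡ 0 (mod 9), yet 0 ≡ 0 (mod 9), not 3.

Not equivalent: only (⇒) holds.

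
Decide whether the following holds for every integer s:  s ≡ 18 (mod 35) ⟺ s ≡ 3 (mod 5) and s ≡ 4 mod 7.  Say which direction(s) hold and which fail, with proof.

[⇒] Suppose s ≡ 18 (mod 35); write s = 35j + 18. Since 5 ∣ 35, reducing mod 5 gives s ≡ 18 ≡ 3 (mod 5); since 7 ∣ 35, reducing mod 7 gives s ≡ 18 ≡ 4 (mod 7).

[⇐] Conversely, if s ≡ 3 (mod 5) and s ≡ 4 (mod 7), then by the Chinese remainder theorem s ≡ 18 (mod 35). This is exactly s ≡ 18 (mod 35).

Both directions hold; the statement is true.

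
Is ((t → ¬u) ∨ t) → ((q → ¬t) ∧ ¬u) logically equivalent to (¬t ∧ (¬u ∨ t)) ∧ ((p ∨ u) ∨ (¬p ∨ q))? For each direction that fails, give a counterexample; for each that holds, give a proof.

The forward direction fails; the converse holds.

[⇒] This fails. Under q = F, p = F, u = F, t = T, the left side is true but the right side is false.

[⇐] Assume the antecedent. If q is true, the antecedent forces (q = T, p = F, u = F, t = F) or (q = T, p = T, u = F, t = F), and the consequent holds there. If q is false, the antecedent forces (q = F, p = F, u = F, t = F) or (q = F, p = T, u = F, t = F), and the consequent holds there. Either way the consequent holds.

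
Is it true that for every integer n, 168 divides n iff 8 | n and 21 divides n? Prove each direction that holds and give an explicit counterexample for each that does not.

(⟸) Suppose 8 ∣ n and 21 ∣ n. Any common multiple of 8 and 21 is a multiple of their lcm; here gcd(8, 21) = 1, so lcm(8, 21) = 8·21 = 168, so 168 ∣ n.

(⟹) If 168 ∣ n, write n = 168q. Since 168 = 21·8, n = 8·(21q), so 8 ∣ n; and since 168 = 8·21, n = 21·(8q), so 21 ∣ n.

Equivalent; both directions hold.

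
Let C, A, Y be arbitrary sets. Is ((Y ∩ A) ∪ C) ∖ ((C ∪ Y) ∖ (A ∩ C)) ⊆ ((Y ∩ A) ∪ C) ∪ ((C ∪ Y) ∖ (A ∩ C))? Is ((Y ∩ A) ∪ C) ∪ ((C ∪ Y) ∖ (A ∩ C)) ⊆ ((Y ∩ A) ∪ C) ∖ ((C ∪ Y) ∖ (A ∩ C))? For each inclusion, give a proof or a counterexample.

The sets are not equal: only the forward inclusion holds.

(⊇) This inclusion fails. Take C = {1}, A = ∅, Y = ∅; then 1 ∈ ((Y ∩ A) ∪ C) ∪ ((C ∪ Y) ∖ (A ∩ C)) but 1 ∉ ((Y ∩ A) ∪ C) ∖ ((C ∪ Y) ∖ (A ∩ C)).

(⊆) Let x ∈ ((Y ∩ A) ∪ C) ∖ ((C ∪ Y) ∖ (A ∩ C)). Then either x ∈ C ∩ A and x ∉ Y; or x ∈ C ∩ A ∩ Y. In each case x ∈ ((Y ∩ A) ∪ C) ∪ ((C ∪ Y) ∖ (A ∩ C)), so ((Y ∩ A) ∪ C) ∖ ((C ∪ Y) ∖ (A ∩ C)) ⊆ ((Y ∩ A) ∪ C) ∪ ((C ∪ Y) ∖ (A ∩ C)).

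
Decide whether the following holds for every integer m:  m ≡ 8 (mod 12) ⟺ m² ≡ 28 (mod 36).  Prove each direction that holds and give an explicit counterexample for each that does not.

(⟹) This fails: take m = 20. Then 20 ≡ 8 (mod 12), but 20² = 400 ≡ 4 (mod 36), not 28.

(⟸) This fails: take m = 10. Then 10² = 100 ≡ 28 (mod 36), yet 10 ≡ 10 (mod 12), not 8.

Neither implication holds.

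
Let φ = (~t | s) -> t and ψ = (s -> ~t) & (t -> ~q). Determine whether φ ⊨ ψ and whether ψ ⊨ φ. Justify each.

Neither direction holds.

[⇒] This fails. Under q = T, t = T, s = F, the left side is true but the right side is false.

[⇐] This fails. Under q = F, t = F, s = F, the left side is false but the right side is true.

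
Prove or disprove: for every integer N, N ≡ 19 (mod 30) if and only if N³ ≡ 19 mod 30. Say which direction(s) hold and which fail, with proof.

Both implications hold.

[⇒] Suppose N ≡ 19 (mod 30). Write N = 30j + 19. Then (30j + 19)³ = 27000j³ + 51300j² + 32490j + 6859 = 30(900j³ + 1710j² + 1083j + 228) + 19, so N³ ≡ 19 (mod 30).

[⇐] Conversely, suppose N³ ≡ 19 (mod 30). The only residue r in {0, …, 29} with r³ ≡ 19 (mod 30) is r = 19, so N ≡ 19 (mod 30).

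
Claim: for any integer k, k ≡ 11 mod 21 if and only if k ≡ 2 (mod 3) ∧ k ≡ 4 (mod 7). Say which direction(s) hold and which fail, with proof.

[⇒] Suppose k ≡ 11 (mod 21); write k = 21j + 11. Since 3 ∣ 21, reducing mod 3 gives k ≡ 11 ≡ 2 (mod 3); since 7 ∣ 21, reducing mod 7 gives k ≡ 11 ≡ 4 (mod 7).

[⇐] Conversely, if k ≡ 2 (mod 3) and k ≡ 4 (mod 7), then by the Chinese remainder theorem k ≡ 11 (mod 21). This is exactly k ≡ 11 (mod 21).

The biconditional holds.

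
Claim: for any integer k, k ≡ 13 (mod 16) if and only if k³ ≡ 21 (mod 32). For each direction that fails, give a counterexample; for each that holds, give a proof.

Not equivalent: only (⇐) holds.

Converse. The residues r modulo 32 with r³ ≡ 21 (mod 32) are exactly {13}, and each is ≡ 13 (mod 16).

Forward direction. This fails: take k = 29. Then 29 ≡ 13 (mod 16), but 29³ = 24389 ≡ 5 (mod 32), not 21.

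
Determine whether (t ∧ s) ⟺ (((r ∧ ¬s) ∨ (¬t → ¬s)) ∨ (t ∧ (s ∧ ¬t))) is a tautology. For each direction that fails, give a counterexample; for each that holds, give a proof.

(⇒) holds; (⇐) fails.

(→) Assume the antecedent. If s is true, the antecedent forces (s = T, r = F, t = T) or (s = T, r = T, t = T), and the consequent holds there. If s is false, the antecedent cannot hold. Either way the consequent holds.

(←) This fails. Under s = F, r = F, t = F, the left side is false but the right side is true.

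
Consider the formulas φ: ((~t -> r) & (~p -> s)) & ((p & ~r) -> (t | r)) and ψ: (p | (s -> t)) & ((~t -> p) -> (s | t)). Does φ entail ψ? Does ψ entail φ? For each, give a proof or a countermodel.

(→) This fails. Under p = T, r = T, t = F, s = F, the left side is true but the right side is false.

(←) This fails. Under p = F, r = F, t = F, s = F, the left side is false but the right side is true.

Both directions fail.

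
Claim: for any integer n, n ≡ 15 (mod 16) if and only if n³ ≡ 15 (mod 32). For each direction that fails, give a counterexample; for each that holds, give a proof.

(⟸) The residues r modulo 32 with r³ ≡ 15 (mod 32) are exactly {15}, and each is ≡ 15 (mod 16).

(⟹) This fails: take n = 31. Then 31 ≡ 15 (mod 16), but 31³ = 29791 ≡ 31 (mod 32), not 15.

Only the converse holds.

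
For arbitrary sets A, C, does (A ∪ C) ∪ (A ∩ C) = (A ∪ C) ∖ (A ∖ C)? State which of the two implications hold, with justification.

Only the reverse inclusion holds.

(⟹) This inclusion fails. Take A = {1}, C = ∅; then 1 ∈ (A ∪ C) ∪ (A ∩ C) but 1 ∉ (A ∪ C) ∖ (A ∖ C).

(⟸) Let x ∈ (A ∪ C) ∖ (A ∖ C). Then either x ∈ C and x ∉ A; or x ∈ A ∩ C. In each case x ∈ (A ∪ C) ∪ (A ∩ C), so (A ∪ C) ∖ (A ∖ C) ⊆ (A ∪ C) ∪ (A ∩ C).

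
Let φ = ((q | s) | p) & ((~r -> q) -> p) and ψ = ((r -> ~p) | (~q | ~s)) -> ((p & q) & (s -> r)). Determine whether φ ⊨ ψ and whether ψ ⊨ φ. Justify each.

(⇒) fails; (⇐) holds.

Forward direction. This fails. Under p = T, q = F, r = F, s = F, the left side is true but the right side is false.

Converse. Assume the antecedent. If p is true, the consequent reduces to true regardless of the other variables. If p is false, the antecedent cannot hold. Either way the consequent holds.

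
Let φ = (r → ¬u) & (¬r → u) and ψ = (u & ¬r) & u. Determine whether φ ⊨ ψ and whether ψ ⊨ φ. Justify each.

(⇒) fails; (⇐) holds.

[⇒] This fails. Under r = T, u = F, the left side is true but the right side is false.

[⇐] Assume the antecedent. If r is true, the antecedent cannot hold. If r is false, the antecedent forces (r = F, u = T), and (r → ¬u) & (¬r → u) holds there. Either way (r → ¬u) & (¬r → u) holds.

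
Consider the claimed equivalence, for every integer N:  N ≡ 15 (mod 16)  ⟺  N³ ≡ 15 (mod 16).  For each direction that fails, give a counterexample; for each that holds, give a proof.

The biconditional holds.

(⇒) Suppose N ≡ 15 (mod 16). Write N = 16j + 15. Then (16j + 15)³ = 4096j³ + 11520j² + 10800j + 3375 = 16(256j³ + 720j² + 675j + 210) + 15, so N³ ≡ 15 (mod 16).

(⇐) Conversely, suppose N³ ≡ 15 (mod 16). The only residue r in {0, …, 15} with r³ ≡ 15 (mod 16) is r = 15, so N ≡ 15 (mod 16).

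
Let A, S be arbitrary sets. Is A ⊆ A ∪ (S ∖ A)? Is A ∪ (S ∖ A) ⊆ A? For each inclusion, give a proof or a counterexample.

(⊆) holds; (⊇) fails.

(⊇) This inclusion fails. Take A = ∅, S = {1}; then 1 ∈ A ∪ (S ∖ A) but 1 ∉ A.

(⊆) Let x ∈ A. Then either x ∈ A and x ∉ S; or x ∈ A ∩ S. In each case x ∈ A ∪ (S ∖ A), so A ⊆ A ∪ (S ∖ A).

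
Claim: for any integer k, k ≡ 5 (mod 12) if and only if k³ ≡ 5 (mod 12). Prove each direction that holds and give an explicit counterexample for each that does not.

Forward direction. Suppose k ≡ 5 (mod 12). Write k = 12j + 5. Then (12j + 5)³ = 1728j³ + 2160j² + 900j + 125 = 12(144j³ + 180j² + 75j + 10) + 5, so k³ ≡ 5 (mod 12).

Converse. For the converse, argue contrapositively. If k ≢ 5 (mod 12), then k is congruent to one of 0, 1, 2, 3, 4, 6, 7, 8, 9, 10, 11 modulo 12, and these give k³ ≡ 0, 1, 8, 3, 4, 0, 7, 8, 9, 4, 11 respectively — never 5.

The biconditional holds.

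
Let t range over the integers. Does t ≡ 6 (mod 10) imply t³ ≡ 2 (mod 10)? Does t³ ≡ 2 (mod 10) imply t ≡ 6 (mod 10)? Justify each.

Both directions fail.

(⟹) This fails: take t = 6. Then 6 ≡ 6 (mod 10), but 6³ = 216 ≡ 6 (mod 10), not 2.

(⟸) This fails: take t = 8. Then 8³ = 512 ≡ 2 (mod 10), yet 8 ≡ 8 (mod 10), not 6.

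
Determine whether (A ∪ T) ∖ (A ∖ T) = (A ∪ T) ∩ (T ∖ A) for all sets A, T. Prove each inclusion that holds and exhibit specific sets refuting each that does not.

The sets are not equal: only the reverse inclusion holds.

Reverse inclusion. Let x ∈ (A ∪ T) ∩ (T ∖ A). Then x ∈ T and x ∉ A, from which x ∈ (A ∪ T) ∖ (A ∖ T).

Forward inclusion. This inclusion fails. Take A = {1}, T = {1}; then 1 ∈ (A ∪ T) ∖ (A ∖ T) but 1 ∉ (A ∪ T) ∩ (T ∖ A).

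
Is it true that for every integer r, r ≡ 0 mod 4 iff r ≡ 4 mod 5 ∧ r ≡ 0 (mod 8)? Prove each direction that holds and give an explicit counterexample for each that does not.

Not equivalent: only (⇐) holds.

(←) If r ≡ 4 (mod 5) and r ≡ 0 (mod 8), then by the Chinese remainder theorem r ≡ 24 (mod 40). Since 24 ≡ 0 (mod 4) and 4 ∣ 40, we get r ≡ 0 (mod 4).

(→) This fails: r = 0 gives 0 ≡ 0 (mod 4) but 0 ≡ 0 (mod 5), so the conjunction on the right does not hold.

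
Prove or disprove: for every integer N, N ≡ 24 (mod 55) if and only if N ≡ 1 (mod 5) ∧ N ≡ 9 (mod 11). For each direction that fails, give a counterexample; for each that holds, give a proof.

(→) This fails: N = 24 gives 24 ≡ 24 (mod 55) but 24 ≡ 4 (mod 5), so the conjunction on the right does not hold.

(←) This fails: N = 31 satisfies both congruences on the right (31 ≡ 1 mod 5 and 31 ≡ 9 mod 11) yet 31 ≡ 31 (mod 55), not 24.

Neither direction holds.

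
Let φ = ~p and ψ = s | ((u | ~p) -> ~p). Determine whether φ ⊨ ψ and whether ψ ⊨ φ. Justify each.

(⇐) This fails. Under u = F, p = T, s = F, the left side is false but the right side is true.

(⇒) Assume the antecedent. If u is true, the antecedent forces (u = T, p = F, s = F) or (u = T, p = F, s = T), and s | ((u | ~p) -> ~p) holds there. If u is false, s | ((u | ~p) -> ~p) reduces to true regardless of the other variables. Either way s | ((u | ~p) -> ~p) holds.

(⇒) holds; (⇐) fails.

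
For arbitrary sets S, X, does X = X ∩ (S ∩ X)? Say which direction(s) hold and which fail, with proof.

(⊆) This inclusion fails. Take S = ∅, X = {1}; then 1 ∈ X but 1 ∉ X ∩ (S ∩ X).

(⊇) Let x ∈ X ∩ (S ∩ X). Then x ∈ S ∩ X, from which x ∈ X.

(⊆) fails; (⊇) holds.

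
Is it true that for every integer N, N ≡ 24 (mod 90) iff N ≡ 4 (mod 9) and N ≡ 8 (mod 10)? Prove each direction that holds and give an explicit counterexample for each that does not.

Forward direction. This fails: N = 24 gives 24 ≡ 24 (mod 90) but 24 ≡ 6 (mod 9), so the conjunction on the right does not hold.

Converse. This fails: N = 58 satisfies both congruences on the right (58 ≡ 4 mod 9 and 58 ≡ 8 mod 10) yet 58 ≡ 58 (mod 90), not 24.

Neither direction holds.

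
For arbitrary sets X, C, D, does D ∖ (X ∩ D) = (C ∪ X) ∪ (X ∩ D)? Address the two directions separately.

Neither inclusion holds.

Forward inclusion. This inclusion fails. Take X = ∅, C = ∅, D = {1}; then 1 ∈ D ∖ (X ∩ D) but 1 ∉ (C ∪ X) ∪ (X ∩ D).

Reverse inclusion. This inclusion fails. Take X = {1}, C = ∅, D = ∅; then 1 ∈ (C ∪ X) ∪ (X ∩ D) but 1 ∉ D ∖ (X ∩ D).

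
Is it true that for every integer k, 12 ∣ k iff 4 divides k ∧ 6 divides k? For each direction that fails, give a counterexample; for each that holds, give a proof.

(⇐) Suppose 4 ∣ k and 6 ∣ k. Any common multiple of 4 and 6 is a multiple of their lcm; here lcm(4, 6) = 4·6/gcd(4, 6) = 24/2 = 12, so 12 ∣ k.

(⇒) If 12 ∣ k, write k = 12q. Since 12 = 3·4, k = 4·(3q), so 4 ∣ k; and since 12 = 2·6, k = 6·(2q), so 6 ∣ k.

Both directions hold; the statement is true.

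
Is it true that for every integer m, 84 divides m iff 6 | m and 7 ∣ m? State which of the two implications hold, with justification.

(⇒) If 84 ∣ m, write m = 84q. Since 84 = 14·6, m = 6·(14q), so 6 ∣ m; and since 84 = 12·7, m = 7·(12q), so 7 ∣ m.

(⇐) This fails: take m = 42. Both 6 ∣ 42 and 7 ∣ 42, yet 42 is not a multiple of 84 (since 42 = 0·84 + 42), so 84 ∤ 42.

(⇒) holds; (⇐) fails.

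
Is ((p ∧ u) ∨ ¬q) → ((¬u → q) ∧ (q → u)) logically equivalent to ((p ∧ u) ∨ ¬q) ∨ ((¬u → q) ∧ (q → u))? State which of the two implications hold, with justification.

[⇒] This fails. Under p = F, q = T, u = F, the left side is true but the right side is false.

[⇐] This fails. Under p = F, q = F, u = F, the left side is false but the right side is true.

Neither implication holds.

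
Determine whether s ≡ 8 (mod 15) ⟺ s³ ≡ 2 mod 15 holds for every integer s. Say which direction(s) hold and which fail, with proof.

Equivalent; both directions hold.

(⟹) Suppose s ≡ 8 (mod 15). Write s = 15j + 8. Then (15j + 8)³ = 3375j³ + 5400j² + 2880j + 512 = 15(225j³ + 360j² + 192j + 34) + 2, so s³ ≡ 2 (mod 15).

(⟸) Conversely, suppose s³ ≡ 2 (mod 15). The only residue r in {0, …, 14} with r³ ≡ 2 (mod 15) is r = 8, so s ≡ 8 (mod 15).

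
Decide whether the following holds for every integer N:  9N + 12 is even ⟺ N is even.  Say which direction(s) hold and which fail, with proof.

(→) Suppose 9N + 12 is even. Since 9 is odd, 9N and N have the same parity, so 9N + 12 ≡ N + 12 (mod 2). As 12 is even, 9N + 12 is even exactly when N is even. Thus N is even.

(←) Conversely, suppose N is even; write N = 2j. Then 9N + 12 = 9·(2j) + 12 = 2·9j + 12, which is even.

The biconditional holds.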